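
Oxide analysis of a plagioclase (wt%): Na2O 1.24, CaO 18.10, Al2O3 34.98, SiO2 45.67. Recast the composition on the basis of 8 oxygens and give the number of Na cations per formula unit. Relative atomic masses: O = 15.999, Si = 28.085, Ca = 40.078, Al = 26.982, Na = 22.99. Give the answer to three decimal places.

0.111 Na apfu

1.24 wt% Na2O ÷ 61.979 g/mol = 0.02001 mol, giving 0.04002 Na and 0.02001 O.
18.10 wt% CaO ÷ 56.077 g/mol = 0.32277 mol, giving 0.32277 Ca and 0.32277 O.
34.98 wt% Al2O3 ÷ 101.961 g/mol = 0.34307 mol, giving 0.68614 Al and 1.02921 O.
45.67 wt% SiO2 ÷ 60.083 g/mol = 0.76012 mol, giving 0.76012 Si and 1.52024 O.
Oxygen sums to 2.89223; scaling by 8/2.89223 = 2.76603 puts the formula on 8 O.
Na: 0.04002 × 2.76603 = 0.111 atoms per formula unit.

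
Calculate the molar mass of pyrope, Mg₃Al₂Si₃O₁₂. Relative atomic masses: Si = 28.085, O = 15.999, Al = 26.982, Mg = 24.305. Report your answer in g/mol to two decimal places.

403.12 g/mol

M = 3·24.305 + 2·26.982 + 3·28.085 + 12·15.999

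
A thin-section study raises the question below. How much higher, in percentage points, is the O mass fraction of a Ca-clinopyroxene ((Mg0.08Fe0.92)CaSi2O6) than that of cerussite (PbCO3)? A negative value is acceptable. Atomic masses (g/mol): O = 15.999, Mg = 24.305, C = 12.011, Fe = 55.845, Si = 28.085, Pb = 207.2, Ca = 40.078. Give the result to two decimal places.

21.13 percentage points

First mineral: 95.994 g O in 245.564 g formula = 39.09 wt% O.
Second mineral: 47.997 g O in 267.208 g formula = 17.96 wt% O.
39.09% − 17.96% gives a difference of 21.13 percentage points.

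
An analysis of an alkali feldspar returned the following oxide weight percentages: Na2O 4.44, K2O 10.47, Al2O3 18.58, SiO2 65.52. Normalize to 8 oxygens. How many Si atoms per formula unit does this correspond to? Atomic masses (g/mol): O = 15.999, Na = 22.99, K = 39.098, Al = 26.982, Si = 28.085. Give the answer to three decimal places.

2.997 Si apfu

4.44 wt% Na2O ÷ 61.979 g/mol = 0.07164 mol, giving 0.14328 Na and 0.07164 O.
10.47 wt% K2O ÷ 94.195 g/mol = 0.11115 mol, giving 0.22230 K and 0.11115 O.
18.58 wt% Al2O3 ÷ 101.961 g/mol = 0.18223 mol, giving 0.36446 Al and 0.54669 O.
65.52 wt% SiO2 ÷ 60.083 g/mol = 1.09049 mol, giving 1.09049 Si and 2.18098 O.
Oxygen sums to 2.91046; scaling by 8/2.91046 = 2.74871 puts the formula on 8 O.
Si: 1.09049 × 2.74871 = 2.997 atoms per formula unit.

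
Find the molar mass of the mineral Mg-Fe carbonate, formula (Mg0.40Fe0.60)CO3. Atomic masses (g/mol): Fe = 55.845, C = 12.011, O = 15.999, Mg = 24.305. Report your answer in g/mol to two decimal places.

M = 0.40×24.305 + 0.60×55.845 + 1×12.011 + 3×15.999

103.24 g/mol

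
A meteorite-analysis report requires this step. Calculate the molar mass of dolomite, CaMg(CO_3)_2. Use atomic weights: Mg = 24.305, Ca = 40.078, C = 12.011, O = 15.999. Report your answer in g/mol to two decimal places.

184.40 g/mol

Ca: 1 × 40.078 = 40.0780
Mg: 1 × 24.305 = 24.3050
C: 2 × 12.011 = 24.0220
O: 6 × 15.999 = 95.9940
Summing the contributions gives the formula mass.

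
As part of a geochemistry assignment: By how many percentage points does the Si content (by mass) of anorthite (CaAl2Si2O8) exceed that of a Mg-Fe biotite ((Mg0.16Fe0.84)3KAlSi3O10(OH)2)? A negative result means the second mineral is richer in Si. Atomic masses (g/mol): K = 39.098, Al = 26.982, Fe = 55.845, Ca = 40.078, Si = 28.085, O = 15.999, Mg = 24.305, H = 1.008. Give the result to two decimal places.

M(CaAl2Si2O8) = 278.204 g/mol, so wt% Si = 56.170/278.204 × 100 = 20.19%.
M((Mg0.16Fe0.84)3KAlSi3O10(OH)2) = 496.735 g/mol, so wt% Si = 84.255/496.735 × 100 = 16.96%.
20.19 − 16.96 = 3.23 pp.

3.23 percentage points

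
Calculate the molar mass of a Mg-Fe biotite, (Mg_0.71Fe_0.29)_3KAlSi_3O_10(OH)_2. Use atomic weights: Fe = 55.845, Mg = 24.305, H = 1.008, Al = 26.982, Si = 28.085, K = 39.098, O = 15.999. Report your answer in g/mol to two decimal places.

M = 2.13×24.305 + 0.87×55.845 + 1×39.098 + 1×26.982 + 3×28.085 + 12×15.999 + 2×1.008

444.69 g/mol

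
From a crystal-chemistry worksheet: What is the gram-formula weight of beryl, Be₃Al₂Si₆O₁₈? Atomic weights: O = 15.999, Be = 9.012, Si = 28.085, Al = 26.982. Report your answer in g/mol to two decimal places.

The formula mass is the sum 3(9.012) + 2(26.982) + 6(28.085) + 18(15.999).

537.49 g/mol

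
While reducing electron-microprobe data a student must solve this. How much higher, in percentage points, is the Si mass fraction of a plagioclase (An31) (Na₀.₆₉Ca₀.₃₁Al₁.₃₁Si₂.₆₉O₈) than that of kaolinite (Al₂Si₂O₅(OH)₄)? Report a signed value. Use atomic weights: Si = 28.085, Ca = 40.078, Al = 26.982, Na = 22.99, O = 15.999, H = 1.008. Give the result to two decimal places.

M(Na₀.₆₉Ca₀.₃₁Al₁.₃₁Si₂.₆₉O₈) = 267.174 g/mol, so wt% Si = 75.549/267.174 × 100 = 28.28%.
M(Al₂Si₂O₅(OH)₄) = 258.157 g/mol, so wt% Si = 56.170/258.157 × 100 = 21.76%.
28.28 − 21.76 = 6.52 pp.

6.52 percentage points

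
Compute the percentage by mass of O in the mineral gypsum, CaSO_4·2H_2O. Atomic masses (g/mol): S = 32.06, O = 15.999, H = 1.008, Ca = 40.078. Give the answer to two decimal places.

55.76 wt%

Molar mass of CaSO_4·2H_2O: 1×40.078 + 1×32.06 + 6×15.999 + 4×1.008 = 172.164 g/mol.
Mass of O per formula unit: 6 × 15.999 = 95.994 g.
Weight fraction O = 95.994 / 172.164 = 0.5576.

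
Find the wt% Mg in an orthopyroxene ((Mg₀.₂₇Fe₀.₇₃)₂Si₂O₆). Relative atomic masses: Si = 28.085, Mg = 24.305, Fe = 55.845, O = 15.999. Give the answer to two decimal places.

5.32 weight percent

Molar mass of (Mg₀.₂₇Fe₀.₇₃)₂Si₂O₆: 0.54·24.305 + 1.46·55.845 + 2·28.085 + 6·15.999 = 246.822 g/mol.
Mass of Mg per formula unit: 0.54 × 24.305 = 13.125 g.
Weight fraction Mg = 13.125 / 246.822 = 0.0532.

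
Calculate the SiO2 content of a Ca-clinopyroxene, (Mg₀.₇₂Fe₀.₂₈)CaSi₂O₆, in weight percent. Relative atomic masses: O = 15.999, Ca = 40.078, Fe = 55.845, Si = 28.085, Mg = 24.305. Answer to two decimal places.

Formula mass = 225.378 g/mol.
2 Si → 2.0000 mol SiO2 per formula unit; M(SiO2) = 60.083, so SiO2 mass = 120.166 g.
120.166/225.378 × 100 = 53.32 wt%.

53.32 wt%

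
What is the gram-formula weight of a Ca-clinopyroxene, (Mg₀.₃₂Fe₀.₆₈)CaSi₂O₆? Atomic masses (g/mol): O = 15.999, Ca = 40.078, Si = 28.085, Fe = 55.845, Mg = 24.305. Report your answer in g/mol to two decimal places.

M = 0.32·24.305 + 0.68·55.845 + 1·40.078 + 2·28.085 + 6·15.999

237.99 g/mol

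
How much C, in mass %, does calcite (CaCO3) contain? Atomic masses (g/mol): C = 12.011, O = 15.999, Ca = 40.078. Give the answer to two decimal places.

12.00 mass %

M(CaCO3) = 100.086 g/mol.
C contributes 1 × 12.011 = 12.011 g per mole.
12.011/100.086 = 0.1200 → 12.00%.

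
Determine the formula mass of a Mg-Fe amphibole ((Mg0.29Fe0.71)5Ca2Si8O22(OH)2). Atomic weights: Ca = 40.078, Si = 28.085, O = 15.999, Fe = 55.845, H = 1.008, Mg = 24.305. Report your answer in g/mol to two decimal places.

The formula mass is the sum 1.45·24.305 + 3.55·55.845 + 2·40.078 + 8·28.085 + 24·15.999 + 2·1.008.

924.32 g/mol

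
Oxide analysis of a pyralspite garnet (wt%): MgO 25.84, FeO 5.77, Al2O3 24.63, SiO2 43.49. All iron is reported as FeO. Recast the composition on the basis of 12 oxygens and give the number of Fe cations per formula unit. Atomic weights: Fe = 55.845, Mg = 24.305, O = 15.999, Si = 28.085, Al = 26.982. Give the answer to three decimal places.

25.84 wt% MgO ÷ 40.304 g/mol = 0.64113 mol, giving 0.64113 Mg and 0.64113 O.
5.77 wt% FeO ÷ 71.844 g/mol = 0.08031 mol, giving 0.08031 Fe and 0.08031 O.
24.63 wt% Al2O3 ÷ 101.961 g/mol = 0.24156 mol, giving 0.48312 Al and 0.72468 O.
43.49 wt% SiO2 ÷ 60.083 g/mol = 0.72383 mol, giving 0.72383 Si and 1.44766 O.
Oxygen sums to 2.89378; scaling by 12/2.89378 = 4.14683 puts the formula on 12 O.
Fe: 0.08031 × 4.14683 = 0.333 atoms per formula unit.

0.333 Fe apfu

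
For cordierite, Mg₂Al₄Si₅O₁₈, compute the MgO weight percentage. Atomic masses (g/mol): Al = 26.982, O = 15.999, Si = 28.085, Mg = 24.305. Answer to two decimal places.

13.78 wt%

M(Mg₂Al₄Si₅O₁₈) = 584.945 g/mol; M(MgO) = 40.304 g/mol.
Moles MgO per formula unit = 2 Mg ÷ 1 = 2.0000.
MgO fraction = (2.0000 × 40.304) / 584.945 = 80.608/584.945 = 0.1378.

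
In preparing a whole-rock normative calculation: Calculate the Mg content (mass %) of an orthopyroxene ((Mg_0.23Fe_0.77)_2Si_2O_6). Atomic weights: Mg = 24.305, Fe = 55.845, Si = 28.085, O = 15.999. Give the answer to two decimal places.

Formula mass = 0.46×24.305 + 1.54×55.845 + 2×28.085 + 6×15.999 = 249.346 g/mol, of which 11.180 g is Mg.
So Mg makes up 11.180/249.346 = 0.0448 of the mass, i.e. 4.48%.

4.48 mass %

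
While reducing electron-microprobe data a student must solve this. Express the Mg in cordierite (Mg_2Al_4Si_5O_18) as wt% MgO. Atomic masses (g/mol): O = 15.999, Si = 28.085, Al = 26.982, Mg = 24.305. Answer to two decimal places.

Formula mass = 584.945 g/mol.
2 Mg → 2.0000 mol MgO per formula unit; M(MgO) = 40.304, so MgO mass = 80.608 g.
80.608/584.945 × 100 = 13.78 wt%.

13.78 wt%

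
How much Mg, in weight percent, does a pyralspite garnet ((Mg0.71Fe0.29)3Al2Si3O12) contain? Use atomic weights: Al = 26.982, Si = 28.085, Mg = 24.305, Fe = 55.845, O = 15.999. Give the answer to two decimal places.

12.02 weight percent

Formula mass = 2.13·24.305 + 0.87·55.845 + 2·26.982 + 3·28.085 + 12·15.999 = 430.562 g/mol, of which 51.770 g is Mg.
So Mg makes up 51.770/430.562 = 0.1202 of the mass, i.e. 12.02%.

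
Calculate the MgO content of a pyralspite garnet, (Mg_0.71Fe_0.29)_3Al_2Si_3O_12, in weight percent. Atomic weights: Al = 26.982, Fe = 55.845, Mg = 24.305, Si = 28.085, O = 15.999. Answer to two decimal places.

19.94 wt%

Molar mass of (Mg_0.71Fe_0.29)_3Al_2Si_3O_12 = 2.13·24.305 + 0.87·55.845 + 2·26.982 + 3·28.085 + 12·15.999 = 430.562 g/mol.
Each formula unit contains 2.13 Mg, equivalent to 2.13/1 = 2.1300 mol MgO.
M(MgO) = 1×24.305 + 1×15.999 = 40.304 g/mol.
Mass of MgO per formula unit = 2.1300 × 40.304 = 85.848 g.
MgO wt% = 85.848 / 430.562 × 100 = 19.94%.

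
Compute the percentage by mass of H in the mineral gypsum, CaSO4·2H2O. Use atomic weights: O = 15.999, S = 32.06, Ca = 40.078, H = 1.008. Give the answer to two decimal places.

Formula mass = 1*40.078 + 1*32.06 + 6*15.999 + 4*1.008 = 172.164 g/mol, of which 4.032 g is H.
So H makes up 4.032/172.164 = 0.0234 of the mass, i.e. 2.34%.

2.34 mass %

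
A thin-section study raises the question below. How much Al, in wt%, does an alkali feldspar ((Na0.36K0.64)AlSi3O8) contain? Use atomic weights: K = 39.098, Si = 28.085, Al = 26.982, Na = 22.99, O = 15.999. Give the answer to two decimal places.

9.90 wt%

M((Na0.36K0.64)AlSi3O8) = 272.528 g/mol.
Al contributes 1 × 26.982 = 26.982 g per mole.
26.982/272.528 = 0.0990 → 9.90%.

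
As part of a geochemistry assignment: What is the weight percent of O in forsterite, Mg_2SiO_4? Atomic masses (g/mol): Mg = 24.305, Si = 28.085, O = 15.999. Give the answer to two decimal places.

Formula mass = 2·24.305 + 1·28.085 + 4·15.999 = 140.691 g/mol, of which 63.996 g is O.
So O makes up 63.996/140.691 = 0.4549 of the mass, i.e. 45.49%.

45.49 weight percent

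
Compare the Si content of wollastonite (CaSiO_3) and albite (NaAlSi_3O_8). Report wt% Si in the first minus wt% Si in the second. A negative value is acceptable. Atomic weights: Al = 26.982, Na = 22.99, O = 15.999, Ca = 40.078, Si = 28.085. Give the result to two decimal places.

M(CaSiO_3) = 116.160 g/mol, so wt% Si = 28.085/116.160 × 100 = 24.18%.
M(NaAlSi_3O_8) = 262.219 g/mol, so wt% Si = 84.255/262.219 × 100 = 32.13%.
24.18 − 32.13 = -7.95 pp.

-7.95 percentage points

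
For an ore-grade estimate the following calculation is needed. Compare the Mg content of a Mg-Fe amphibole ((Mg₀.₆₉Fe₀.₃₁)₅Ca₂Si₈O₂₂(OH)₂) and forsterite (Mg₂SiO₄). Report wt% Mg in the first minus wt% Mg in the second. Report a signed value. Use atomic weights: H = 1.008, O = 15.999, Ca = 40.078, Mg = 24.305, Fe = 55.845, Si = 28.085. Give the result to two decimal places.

M((Mg₀.₆₉Fe₀.₃₁)₅Ca₂Si₈O₂₂(OH)₂) = 861.240 g/mol, so wt% Mg = 83.852/861.240 × 100 = 9.74%.
M(Mg₂SiO₄) = 140.691 g/mol, so wt% Mg = 48.610/140.691 × 100 = 34.55%.
9.74 − 34.55 = -24.81 pp.

-24.81 percentage points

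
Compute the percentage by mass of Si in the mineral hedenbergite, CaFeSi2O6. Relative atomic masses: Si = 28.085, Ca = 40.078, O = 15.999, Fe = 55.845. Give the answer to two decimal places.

Formula mass = 1·40.078 + 1·55.845 + 2·28.085 + 6·15.999 = 248.087 g/mol, of which 56.170 g is Si.
So Si makes up 56.170/248.087 = 0.2264 of the mass, i.e. 22.64%.

22.64 wt%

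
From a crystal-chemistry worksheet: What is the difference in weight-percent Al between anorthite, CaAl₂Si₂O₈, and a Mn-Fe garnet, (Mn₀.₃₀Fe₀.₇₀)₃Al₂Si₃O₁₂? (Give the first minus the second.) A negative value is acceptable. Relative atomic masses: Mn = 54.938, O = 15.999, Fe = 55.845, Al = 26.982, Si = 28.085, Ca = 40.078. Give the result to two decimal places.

8.54 percentage points

Al in CaAl₂Si₂O₈: molar mass 278.204 g/mol; 2×26.982 = 53.964 g → 19.40 wt%.
Al in (Mn₀.₃₀Fe₀.₇₀)₃Al₂Si₃O₁₂: molar mass 496.926 g/mol; 2×26.982 = 53.964 g → 10.86 wt%.
Difference = 19.40 − 10.86 = 8.54 percentage points.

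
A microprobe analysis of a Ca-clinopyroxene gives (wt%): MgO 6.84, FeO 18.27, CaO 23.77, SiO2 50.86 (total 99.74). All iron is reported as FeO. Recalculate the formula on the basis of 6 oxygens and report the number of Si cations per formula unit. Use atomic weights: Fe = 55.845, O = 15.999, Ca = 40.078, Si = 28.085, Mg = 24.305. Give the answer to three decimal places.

MgO (M=40.304): mol = 0.16971; Mg = 0.16971, O = 0.16971.
FeO (M=71.844): mol = 0.25430; Fe = 0.25430, O = 0.25430.
CaO (M=56.077): mol = 0.42388; Ca = 0.42388, O = 0.42388.
SiO2 (M=60.083): mol = 0.84650; Si = 0.84650, O = 1.69300.
ΣO = 2.54089; factor = 6/ΣO = 2.36138.
Si apfu = 0.84650 × 2.36138 = 1.999.

1.999 Si apfu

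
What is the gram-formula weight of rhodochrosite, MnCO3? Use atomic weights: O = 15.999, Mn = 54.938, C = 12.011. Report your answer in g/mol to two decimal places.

114.95 g/mol

Mn: 1 × 54.938 = 54.9380
C: 1 × 12.011 = 12.0110
O: 3 × 15.999 = 47.9970
Summing the contributions gives the formula mass.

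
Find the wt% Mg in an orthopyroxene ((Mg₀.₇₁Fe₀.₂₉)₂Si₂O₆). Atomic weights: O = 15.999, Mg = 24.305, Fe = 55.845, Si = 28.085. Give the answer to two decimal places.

15.75 wt%

Molar mass of (Mg₀.₇₁Fe₀.₂₉)₂Si₂O₆: 1.42·24.305 + 0.58·55.845 + 2·28.085 + 6·15.999 = 219.067 g/mol.
Mass of Mg per formula unit: 1.42 × 24.305 = 34.513 g.
Weight fraction Mg = 34.513 / 219.067 = 0.1575.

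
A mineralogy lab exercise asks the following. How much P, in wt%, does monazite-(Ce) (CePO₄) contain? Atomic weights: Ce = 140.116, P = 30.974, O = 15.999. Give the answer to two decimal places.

Formula mass = 1·140.116 + 1·30.974 + 4·15.999 = 235.086 g/mol, of which 30.974 g is P.
So P makes up 30.974/235.086 = 0.1318 of the mass, i.e. 13.18%.

13.18 wt%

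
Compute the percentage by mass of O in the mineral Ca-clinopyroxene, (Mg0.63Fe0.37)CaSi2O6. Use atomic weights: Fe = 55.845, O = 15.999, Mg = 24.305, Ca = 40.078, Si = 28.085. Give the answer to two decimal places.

Molar mass of (Mg0.63Fe0.37)CaSi2O6: 0.63×24.305 + 0.37×55.845 + 1×40.078 + 2×28.085 + 6×15.999 = 228.217 g/mol.
Mass of O per formula unit: 6 × 15.999 = 95.994 g.
Weight fraction O = 95.994 / 228.217 = 0.4206.

42.06 mass %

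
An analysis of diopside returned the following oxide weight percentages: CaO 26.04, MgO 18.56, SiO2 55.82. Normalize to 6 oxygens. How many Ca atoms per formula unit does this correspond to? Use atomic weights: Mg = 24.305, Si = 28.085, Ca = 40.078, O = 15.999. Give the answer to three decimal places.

1.001 Ca apfu

26.04 wt% CaO ÷ 56.077 g/mol = 0.46436 mol, giving 0.46436 Ca and 0.46436 O.
18.56 wt% MgO ÷ 40.304 g/mol = 0.46050 mol, giving 0.46050 Mg and 0.46050 O.
55.82 wt% SiO2 ÷ 60.083 g/mol = 0.92905 mol, giving 0.92905 Si and 1.85810 O.
Oxygen sums to 2.78296; scaling by 6/2.78296 = 2.15598 puts the formula on 6 O.
Ca: 0.46436 × 2.15598 = 1.001 atoms per formula unit.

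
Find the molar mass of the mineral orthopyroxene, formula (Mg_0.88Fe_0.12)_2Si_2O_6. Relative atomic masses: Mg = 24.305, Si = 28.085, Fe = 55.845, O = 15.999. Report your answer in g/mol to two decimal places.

208.34 g/mol

M = 1.76×24.305 + 0.24×55.845 + 2×28.085 + 6×15.999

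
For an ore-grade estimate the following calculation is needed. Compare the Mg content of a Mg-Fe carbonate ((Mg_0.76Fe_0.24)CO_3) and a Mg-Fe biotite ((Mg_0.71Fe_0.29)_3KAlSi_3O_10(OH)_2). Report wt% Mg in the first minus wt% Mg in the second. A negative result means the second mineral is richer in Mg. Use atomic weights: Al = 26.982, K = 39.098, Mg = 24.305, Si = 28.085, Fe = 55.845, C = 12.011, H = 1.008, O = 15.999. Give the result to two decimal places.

8.46 percentage points

M((Mg_0.76Fe_0.24)CO_3) = 91.883 g/mol, so wt% Mg = 18.472/91.883 × 100 = 20.10%.
M((Mg_0.71Fe_0.29)_3KAlSi_3O_10(OH)_2) = 444.694 g/mol, so wt% Mg = 51.770/444.694 × 100 = 11.64%.
20.10 − 11.64 = 8.46 pp.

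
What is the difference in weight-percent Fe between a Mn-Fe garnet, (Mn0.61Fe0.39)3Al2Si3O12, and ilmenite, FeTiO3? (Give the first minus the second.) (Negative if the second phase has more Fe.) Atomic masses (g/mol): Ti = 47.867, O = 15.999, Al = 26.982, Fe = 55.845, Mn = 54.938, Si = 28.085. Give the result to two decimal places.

-23.64 percentage points

M((Mn0.61Fe0.39)3Al2Si3O12) = 496.082 g/mol, so wt% Fe = 65.339/496.082 × 100 = 13.17%.
M(FeTiO3) = 151.709 g/mol, so wt% Fe = 55.845/151.709 × 100 = 36.81%.
13.17 − 36.81 = -23.64 pp.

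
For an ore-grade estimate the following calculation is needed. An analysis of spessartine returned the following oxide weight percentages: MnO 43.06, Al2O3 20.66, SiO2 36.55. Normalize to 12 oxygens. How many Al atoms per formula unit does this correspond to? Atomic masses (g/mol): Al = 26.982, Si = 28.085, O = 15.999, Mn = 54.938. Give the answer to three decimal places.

MnO (M=70.937): mol = 0.60702; Mn = 0.60702, O = 0.60702.
Al2O3 (M=101.961): mol = 0.20263; Al = 0.40526, O = 0.60789.
SiO2 (M=60.083): mol = 0.60833; Si = 0.60833, O = 1.21666.
ΣO = 2.43157; factor = 12/ΣO = 4.93508.
Al apfu = 0.40526 × 4.93508 = 2.000.

2.000 Al apfu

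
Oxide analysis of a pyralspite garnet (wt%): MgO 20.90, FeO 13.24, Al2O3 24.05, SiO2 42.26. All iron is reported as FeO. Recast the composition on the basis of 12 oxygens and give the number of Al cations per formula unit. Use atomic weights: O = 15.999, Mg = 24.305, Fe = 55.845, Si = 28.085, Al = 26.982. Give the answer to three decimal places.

2.009 Al apfu

MgO: 20.90/40.304 = 0.51856 mol → 0.51856 mol Mg, 0.51856 mol O.
FeO: 13.24/71.844 = 0.18429 mol → 0.18429 mol Fe, 0.18429 mol O.
Al2O3: 24.05/101.961 = 0.23587 mol → 0.47174 mol Al, 0.70761 mol O.
SiO2: 42.26/60.083 = 0.70336 mol → 0.70336 mol Si, 1.40672 mol O.
Total oxygen = 2.81718 mol. Normalization factor = 12/2.81718 = 4.25958.
Al per 12 O = 0.47174 × 4.25958 = 2.009.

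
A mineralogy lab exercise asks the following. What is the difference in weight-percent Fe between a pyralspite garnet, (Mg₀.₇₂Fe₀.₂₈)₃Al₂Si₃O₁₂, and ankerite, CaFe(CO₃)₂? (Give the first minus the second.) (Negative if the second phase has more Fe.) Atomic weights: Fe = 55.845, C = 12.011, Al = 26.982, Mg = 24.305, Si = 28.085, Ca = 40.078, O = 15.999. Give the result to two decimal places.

M((Mg₀.₇₂Fe₀.₂₈)₃Al₂Si₃O₁₂) = 429.616 g/mol, so wt% Fe = 46.910/429.616 × 100 = 10.92%.
M(CaFe(CO₃)₂) = 215.939 g/mol, so wt% Fe = 55.845/215.939 × 100 = 25.86%.
10.92 − 25.86 = -14.94 pp.

-14.94 percentage points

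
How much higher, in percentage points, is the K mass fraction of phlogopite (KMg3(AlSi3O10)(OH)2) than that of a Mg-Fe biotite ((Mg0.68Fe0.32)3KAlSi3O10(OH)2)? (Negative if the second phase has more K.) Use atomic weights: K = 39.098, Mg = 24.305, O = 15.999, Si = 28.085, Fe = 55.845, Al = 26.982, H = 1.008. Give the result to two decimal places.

0.63 percentage points

First mineral: 39.098 g K in 417.254 g formula = 9.37 wt% K.
Second mineral: 39.098 g K in 447.532 g formula = 8.74 wt% K.
9.37% − 8.74% gives a difference of 0.63 percentage points.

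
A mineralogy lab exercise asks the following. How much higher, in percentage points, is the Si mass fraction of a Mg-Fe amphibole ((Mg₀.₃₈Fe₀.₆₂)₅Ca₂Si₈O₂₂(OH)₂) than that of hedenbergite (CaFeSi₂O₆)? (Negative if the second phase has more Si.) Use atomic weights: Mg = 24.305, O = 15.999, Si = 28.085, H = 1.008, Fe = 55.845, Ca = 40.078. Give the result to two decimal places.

Si in (Mg₀.₃₈Fe₀.₆₂)₅Ca₂Si₈O₂₂(OH)₂: molar mass 910.127 g/mol; 8×28.085 = 224.680 g → 24.69 wt%.
Si in CaFeSi₂O₆: molar mass 248.087 g/mol; 2×28.085 = 56.170 g → 22.64 wt%.
Difference = 24.69 − 22.64 = 2.05 percentage points.

2.05 percentage points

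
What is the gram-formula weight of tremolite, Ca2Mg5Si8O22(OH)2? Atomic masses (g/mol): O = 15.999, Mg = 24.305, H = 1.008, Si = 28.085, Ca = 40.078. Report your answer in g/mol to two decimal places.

812.35 g/mol

M = 2×40.078 + 5×24.305 + 8×28.085 + 24×15.999 + 2×1.008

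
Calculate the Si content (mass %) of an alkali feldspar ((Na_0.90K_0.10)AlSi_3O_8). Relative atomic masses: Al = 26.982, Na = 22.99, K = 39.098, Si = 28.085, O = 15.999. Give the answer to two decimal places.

31.94 mass %

M((Na_0.90K_0.10)AlSi_3O_8) = 263.830 g/mol.
Si contributes 3 × 28.085 = 84.255 g per mole.
84.255/263.830 = 0.3194 → 31.94%.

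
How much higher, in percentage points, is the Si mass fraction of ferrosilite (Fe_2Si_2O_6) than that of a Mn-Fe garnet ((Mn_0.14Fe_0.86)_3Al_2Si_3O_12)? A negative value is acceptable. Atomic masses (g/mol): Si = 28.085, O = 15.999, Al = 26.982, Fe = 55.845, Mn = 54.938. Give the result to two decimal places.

4.35 percentage points

M(Fe_2Si_2O_6) = 263.854 g/mol, so wt% Si = 56.170/263.854 × 100 = 21.29%.
M((Mn_0.14Fe_0.86)_3Al_2Si_3O_12) = 497.361 g/mol, so wt% Si = 84.255/497.361 × 100 = 16.94%.
21.29 − 16.94 = 4.35 pp.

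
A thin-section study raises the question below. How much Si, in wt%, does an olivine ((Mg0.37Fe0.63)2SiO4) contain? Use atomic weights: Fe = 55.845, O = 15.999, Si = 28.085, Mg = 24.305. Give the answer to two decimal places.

M((Mg0.37Fe0.63)2SiO4) = 180.431 g/mol.
Si contributes 1 × 28.085 = 28.085 g per mole.
28.085/180.431 = 0.1557 → 15.57%.

15.57 wt%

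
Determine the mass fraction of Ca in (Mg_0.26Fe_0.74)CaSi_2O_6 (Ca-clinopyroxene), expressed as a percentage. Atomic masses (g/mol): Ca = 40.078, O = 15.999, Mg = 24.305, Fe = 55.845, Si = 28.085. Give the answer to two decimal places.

16.71 weight percent

M((Mg_0.26Fe_0.74)CaSi_2O_6) = 239.887 g/mol.
Ca contributes 1 × 40.078 = 40.078 g per mole.
40.078/239.887 = 0.1671 → 16.71%.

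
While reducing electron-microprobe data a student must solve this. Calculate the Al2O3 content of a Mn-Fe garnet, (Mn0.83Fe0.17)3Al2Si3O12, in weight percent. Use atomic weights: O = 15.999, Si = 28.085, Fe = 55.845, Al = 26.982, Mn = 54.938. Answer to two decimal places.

20.58 wt%

Molar mass of (Mn0.83Fe0.17)3Al2Si3O12 = 2.49*54.938 + 0.51*55.845 + 2*26.982 + 3*28.085 + 12*15.999 = 495.484 g/mol.
Each formula unit contains 2 Al, equivalent to 2/2 = 1.0000 mol Al2O3.
M(Al2O3) = 2×26.982 + 3×15.999 = 101.961 g/mol.
Mass of Al2O3 per formula unit = 1.0000 × 101.961 = 101.961 g.
Al2O3 wt% = 101.961 / 495.484 × 100 = 20.58%.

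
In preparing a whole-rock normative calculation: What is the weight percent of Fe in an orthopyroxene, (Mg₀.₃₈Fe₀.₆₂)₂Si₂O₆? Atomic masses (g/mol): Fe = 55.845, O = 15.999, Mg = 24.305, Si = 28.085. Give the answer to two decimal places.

M((Mg₀.₃₈Fe₀.₆₂)₂Si₂O₆) = 239.884 g/mol.
Fe contributes 1.24 × 55.845 = 69.248 g per mole.
69.248/239.884 = 0.2887 → 28.87%.

28.87 mass %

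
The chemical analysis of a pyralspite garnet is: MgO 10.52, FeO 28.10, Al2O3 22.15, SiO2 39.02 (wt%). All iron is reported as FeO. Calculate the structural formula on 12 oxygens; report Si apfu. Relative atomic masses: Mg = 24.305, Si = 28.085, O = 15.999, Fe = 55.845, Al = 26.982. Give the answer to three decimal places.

2.994 Si apfu

10.52 wt% MgO ÷ 40.304 g/mol = 0.26102 mol, giving 0.26102 Mg and 0.26102 O.
28.10 wt% FeO ÷ 71.844 g/mol = 0.39113 mol, giving 0.39113 Fe and 0.39113 O.
22.15 wt% Al2O3 ÷ 101.961 g/mol = 0.21724 mol, giving 0.43448 Al and 0.65172 O.
39.02 wt% SiO2 ÷ 60.083 g/mol = 0.64943 mol, giving 0.64943 Si and 1.29886 O.
Oxygen sums to 2.60273; scaling by 12/2.60273 = 4.61054 puts the formula on 12 O.
Si: 0.64943 × 4.61054 = 2.994 atoms per formula unit.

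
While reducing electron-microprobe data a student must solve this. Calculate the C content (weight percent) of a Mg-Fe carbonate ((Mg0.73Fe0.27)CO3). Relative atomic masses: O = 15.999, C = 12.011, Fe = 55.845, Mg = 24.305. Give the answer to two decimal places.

12.94 weight percent

Molar mass of (Mg0.73Fe0.27)CO3: 0.73*24.305 + 0.27*55.845 + 1*12.011 + 3*15.999 = 92.829 g/mol.
Mass of C per formula unit: 1 × 12.011 = 12.011 g.
Weight fraction C = 12.011 / 92.829 = 0.1294.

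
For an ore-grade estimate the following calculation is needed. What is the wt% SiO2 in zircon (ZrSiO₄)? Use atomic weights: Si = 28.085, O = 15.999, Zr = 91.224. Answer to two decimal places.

Molar mass of ZrSiO₄ = 1*91.224 + 1*28.085 + 4*15.999 = 183.305 g/mol.
Each formula unit contains 1 Si, equivalent to 1/1 = 1.0000 mol SiO2.
M(SiO2) = 1×28.085 + 2×15.999 = 60.083 g/mol.
Mass of SiO2 per formula unit = 1.0000 × 60.083 = 60.083 g.
SiO2 wt% = 60.083 / 183.305 × 100 = 32.78%.

32.78 wt%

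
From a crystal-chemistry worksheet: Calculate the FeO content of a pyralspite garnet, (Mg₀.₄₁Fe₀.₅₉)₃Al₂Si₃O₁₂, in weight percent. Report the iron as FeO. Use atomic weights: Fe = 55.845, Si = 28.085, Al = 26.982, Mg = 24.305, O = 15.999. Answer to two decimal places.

27.71 wt%

Molar mass of (Mg₀.₄₁Fe₀.₅₉)₃Al₂Si₃O₁₂ = 1.23*24.305 + 1.77*55.845 + 2*26.982 + 3*28.085 + 12*15.999 = 458.948 g/mol.
Each formula unit contains 1.77 Fe, equivalent to 1.77/1 = 1.7700 mol FeO.
M(FeO) = 1×55.845 + 1×15.999 = 71.844 g/mol.
Mass of FeO per formula unit = 1.7700 × 71.844 = 127.164 g.
FeO wt% = 127.164 / 458.948 × 100 = 27.71%.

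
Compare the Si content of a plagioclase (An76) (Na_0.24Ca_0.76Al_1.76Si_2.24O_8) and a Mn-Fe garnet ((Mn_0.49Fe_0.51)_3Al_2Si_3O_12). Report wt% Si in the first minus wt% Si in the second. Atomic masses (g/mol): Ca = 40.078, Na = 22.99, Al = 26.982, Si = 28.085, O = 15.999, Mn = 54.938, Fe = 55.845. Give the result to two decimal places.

First mineral: 62.910 g Si in 274.368 g formula = 22.93 wt% Si.
Second mineral: 84.255 g Si in 496.409 g formula = 16.97 wt% Si.
22.93% − 16.97% gives a difference of 5.96 percentage points.

5.96 percentage points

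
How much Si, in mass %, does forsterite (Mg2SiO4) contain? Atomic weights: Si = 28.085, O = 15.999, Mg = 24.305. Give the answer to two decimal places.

Formula mass = 2·24.305 + 1·28.085 + 4·15.999 = 140.691 g/mol, of which 28.085 g is Si.
So Si makes up 28.085/140.691 = 0.1996 of the mass, i.e. 19.96%.

19.96 mass %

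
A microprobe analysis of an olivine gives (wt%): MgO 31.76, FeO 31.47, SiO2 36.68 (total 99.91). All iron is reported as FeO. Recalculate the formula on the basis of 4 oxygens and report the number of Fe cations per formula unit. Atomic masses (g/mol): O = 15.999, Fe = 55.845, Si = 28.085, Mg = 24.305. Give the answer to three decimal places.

0.716 Fe apfu

MgO: 31.76/40.304 = 0.78801 mol → 0.78801 mol Mg, 0.78801 mol O.
FeO: 31.47/71.844 = 0.43803 mol → 0.43803 mol Fe, 0.43803 mol O.
SiO2: 36.68/60.083 = 0.61049 mol → 0.61049 mol Si, 1.22098 mol O.
Total oxygen = 2.44702 mol. Normalization factor = 4/2.44702 = 1.63464.
Fe per 4 O = 0.43803 × 1.63464 = 0.716.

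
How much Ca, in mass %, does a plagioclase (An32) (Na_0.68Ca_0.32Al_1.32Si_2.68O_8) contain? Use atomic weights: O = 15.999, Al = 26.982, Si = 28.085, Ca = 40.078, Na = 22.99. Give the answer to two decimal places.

4.80 mass %

M(Na_0.68Ca_0.32Al_1.32Si_2.68O_8) = 267.334 g/mol.
Ca contributes 0.32 × 40.078 = 12.825 g per mole.
12.825/267.334 = 0.0480 → 4.80%.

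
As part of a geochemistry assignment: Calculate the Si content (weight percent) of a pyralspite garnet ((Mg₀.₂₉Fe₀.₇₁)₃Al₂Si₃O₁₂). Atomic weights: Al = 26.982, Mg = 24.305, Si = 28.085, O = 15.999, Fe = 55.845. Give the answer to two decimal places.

M((Mg₀.₂₉Fe₀.₇₁)₃Al₂Si₃O₁₂) = 470.302 g/mol.
Si contributes 3 × 28.085 = 84.255 g per mole.
84.255/470.302 = 0.1792 → 17.92%.

17.92 weight percent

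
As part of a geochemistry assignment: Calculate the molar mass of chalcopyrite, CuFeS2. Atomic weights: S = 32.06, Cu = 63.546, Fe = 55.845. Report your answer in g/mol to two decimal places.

The formula mass is the sum 1·63.546 + 1·55.845 + 2·32.06.

183.51 g/mol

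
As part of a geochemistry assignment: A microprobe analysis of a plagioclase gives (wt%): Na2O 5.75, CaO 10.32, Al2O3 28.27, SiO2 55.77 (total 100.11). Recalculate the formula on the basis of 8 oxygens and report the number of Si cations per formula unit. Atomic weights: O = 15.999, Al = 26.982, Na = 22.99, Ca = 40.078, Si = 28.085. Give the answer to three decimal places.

5.75 wt% Na2O ÷ 61.979 g/mol = 0.09277 mol, giving 0.18554 Na and 0.09277 O.
10.32 wt% CaO ÷ 56.077 g/mol = 0.18403 mol, giving 0.18403 Ca and 0.18403 O.
28.27 wt% Al2O3 ÷ 101.961 g/mol = 0.27726 mol, giving 0.55452 Al and 0.83178 O.
55.77 wt% SiO2 ÷ 60.083 g/mol = 0.92822 mol, giving 0.92822 Si and 1.85644 O.
Oxygen sums to 2.96502; scaling by 8/2.96502 = 2.69813 puts the formula on 8 O.
Si: 0.92822 × 2.69813 = 2.504 atoms per formula unit.

2.504 Si apfu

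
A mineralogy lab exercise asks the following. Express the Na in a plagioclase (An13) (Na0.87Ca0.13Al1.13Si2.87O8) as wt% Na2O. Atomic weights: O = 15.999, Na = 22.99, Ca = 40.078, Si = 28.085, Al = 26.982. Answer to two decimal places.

10.20 wt%

M(Na0.87Ca0.13Al1.13Si2.87O8) = 264.297 g/mol; M(Na2O) = 61.979 g/mol.
Moles Na2O per formula unit = 0.87 Na ÷ 2 = 0.4350.
Na2O fraction = (0.4350 × 61.979) / 264.297 = 26.961/264.297 = 0.1020.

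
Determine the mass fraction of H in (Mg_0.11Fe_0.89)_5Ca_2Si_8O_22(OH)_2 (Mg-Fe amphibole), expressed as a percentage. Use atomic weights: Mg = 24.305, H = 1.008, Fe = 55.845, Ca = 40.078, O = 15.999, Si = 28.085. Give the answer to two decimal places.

0.21 weight percent

Formula mass = 0.55·24.305 + 4.45·55.845 + 2·40.078 + 8·28.085 + 24·15.999 + 2·1.008 = 952.706 g/mol, of which 2.016 g is H.
So H makes up 2.016/952.706 = 0.0021 of the mass, i.e. 0.21%.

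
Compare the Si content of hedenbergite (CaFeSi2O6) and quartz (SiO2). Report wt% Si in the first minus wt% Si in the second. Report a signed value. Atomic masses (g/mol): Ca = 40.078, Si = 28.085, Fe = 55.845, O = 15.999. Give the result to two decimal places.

-24.10 percentage points

M(CaFeSi2O6) = 248.087 g/mol, so wt% Si = 56.170/248.087 × 100 = 22.64%.
M(SiO2) = 60.083 g/mol, so wt% Si = 28.085/60.083 × 100 = 46.74%.
22.64 − 46.74 = -24.10 pp.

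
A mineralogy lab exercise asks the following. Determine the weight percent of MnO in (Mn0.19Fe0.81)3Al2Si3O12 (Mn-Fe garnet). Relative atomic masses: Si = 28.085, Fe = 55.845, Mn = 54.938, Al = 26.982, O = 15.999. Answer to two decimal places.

Molar mass of (Mn0.19Fe0.81)3Al2Si3O12 = 0.57*54.938 + 2.43*55.845 + 2*26.982 + 3*28.085 + 12*15.999 = 497.225 g/mol.
Each formula unit contains 0.57 Mn, equivalent to 0.57/1 = 0.5700 mol MnO.
M(MnO) = 1×54.938 + 1×15.999 = 70.937 g/mol.
Mass of MnO per formula unit = 0.5700 × 70.937 = 40.434 g.
MnO wt% = 40.434 / 497.225 × 100 = 8.13%.

8.13 wt%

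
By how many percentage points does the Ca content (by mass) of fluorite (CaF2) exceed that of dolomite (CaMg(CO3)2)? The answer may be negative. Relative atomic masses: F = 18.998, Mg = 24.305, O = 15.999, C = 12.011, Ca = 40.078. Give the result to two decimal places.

M(CaF2) = 78.074 g/mol, so wt% Ca = 40.078/78.074 × 100 = 51.33%.
M(CaMg(CO3)2) = 184.399 g/mol, so wt% Ca = 40.078/184.399 × 100 = 21.73%.
51.33 − 21.73 = 29.60 pp.

29.60 percentage points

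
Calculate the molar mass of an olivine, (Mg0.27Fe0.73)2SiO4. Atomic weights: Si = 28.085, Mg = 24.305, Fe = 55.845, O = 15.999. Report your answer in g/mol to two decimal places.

The formula mass is the sum 0.54*24.305 + 1.46*55.845 + 1*28.085 + 4*15.999.

186.74 g/mol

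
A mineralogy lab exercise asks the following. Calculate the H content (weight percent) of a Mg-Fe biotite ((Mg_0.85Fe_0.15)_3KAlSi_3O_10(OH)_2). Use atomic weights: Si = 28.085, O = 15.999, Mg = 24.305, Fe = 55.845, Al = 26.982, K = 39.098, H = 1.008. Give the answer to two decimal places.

Formula mass = 2.55·24.305 + 0.45·55.845 + 1·39.098 + 1·26.982 + 3·28.085 + 12·15.999 + 2·1.008 = 431.447 g/mol, of which 2.016 g is H.
So H makes up 2.016/431.447 = 0.0047 of the mass, i.e. 0.47%.

0.47 weight percent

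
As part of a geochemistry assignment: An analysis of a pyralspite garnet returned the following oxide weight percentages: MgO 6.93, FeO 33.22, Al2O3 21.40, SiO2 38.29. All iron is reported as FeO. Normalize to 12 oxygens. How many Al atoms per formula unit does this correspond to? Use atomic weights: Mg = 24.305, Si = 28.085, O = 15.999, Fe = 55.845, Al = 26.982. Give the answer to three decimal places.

1.984 Al apfu

MgO: 6.93/40.304 = 0.17194 mol → 0.17194 mol Mg, 0.17194 mol O.
FeO: 33.22/71.844 = 0.46239 mol → 0.46239 mol Fe, 0.46239 mol O.
Al2O3: 21.40/101.961 = 0.20988 mol → 0.41976 mol Al, 0.62964 mol O.
SiO2: 38.29/60.083 = 0.63729 mol → 0.63729 mol Si, 1.27458 mol O.
Total oxygen = 2.53855 mol. Normalization factor = 12/2.53855 = 4.72711.
Al per 12 O = 0.41976 × 4.72711 = 1.984.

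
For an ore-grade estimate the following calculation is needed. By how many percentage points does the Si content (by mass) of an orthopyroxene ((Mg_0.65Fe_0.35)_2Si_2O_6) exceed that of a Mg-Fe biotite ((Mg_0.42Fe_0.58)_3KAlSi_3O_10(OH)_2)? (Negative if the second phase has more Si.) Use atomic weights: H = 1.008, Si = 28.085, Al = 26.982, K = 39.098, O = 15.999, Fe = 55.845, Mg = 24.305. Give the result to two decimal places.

7.36 percentage points

Si in (Mg_0.65Fe_0.35)_2Si_2O_6: molar mass 222.852 g/mol; 2×28.085 = 56.170 g → 25.21 wt%.
Si in (Mg_0.42Fe_0.58)_3KAlSi_3O_10(OH)_2: molar mass 472.134 g/mol; 3×28.085 = 84.255 g → 17.85 wt%.
Difference = 25.21 − 17.85 = 7.36 percentage points.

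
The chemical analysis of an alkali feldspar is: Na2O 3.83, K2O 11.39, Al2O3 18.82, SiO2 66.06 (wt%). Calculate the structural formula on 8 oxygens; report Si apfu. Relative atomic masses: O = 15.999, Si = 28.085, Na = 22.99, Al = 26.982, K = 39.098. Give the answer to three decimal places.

Na2O: 3.83/61.979 = 0.06180 mol → 0.12360 mol Na, 0.06180 mol O.
K2O: 11.39/94.195 = 0.12092 mol → 0.24184 mol K, 0.12092 mol O.
Al2O3: 18.82/101.961 = 0.18458 mol → 0.36916 mol Al, 0.55374 mol O.
SiO2: 66.06/60.083 = 1.09948 mol → 1.09948 mol Si, 2.19896 mol O.
Total oxygen = 2.93542 mol. Normalization factor = 8/2.93542 = 2.72533.
Si per 8 O = 1.09948 × 2.72533 = 2.996.

2.996 Si apfu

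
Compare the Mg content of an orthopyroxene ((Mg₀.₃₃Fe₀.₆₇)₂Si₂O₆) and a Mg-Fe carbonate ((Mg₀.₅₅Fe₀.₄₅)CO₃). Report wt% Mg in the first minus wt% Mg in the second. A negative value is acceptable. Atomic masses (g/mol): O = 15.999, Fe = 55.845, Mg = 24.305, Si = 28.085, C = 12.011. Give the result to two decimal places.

-6.97 percentage points

First mineral: 16.041 g Mg in 243.038 g formula = 6.60 wt% Mg.
Second mineral: 13.368 g Mg in 98.506 g formula = 13.57 wt% Mg.
6.60% − 13.57% gives a difference of -6.97 percentage points.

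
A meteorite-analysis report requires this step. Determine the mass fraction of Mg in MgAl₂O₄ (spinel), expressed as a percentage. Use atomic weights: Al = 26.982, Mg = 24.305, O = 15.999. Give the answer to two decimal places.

17.08 weight percent

Molar mass of MgAl₂O₄: 1×24.305 + 2×26.982 + 4×15.999 = 142.265 g/mol.
Mass of Mg per formula unit: 1 × 24.305 = 24.305 g.
Weight fraction Mg = 24.305 / 142.265 = 0.1708.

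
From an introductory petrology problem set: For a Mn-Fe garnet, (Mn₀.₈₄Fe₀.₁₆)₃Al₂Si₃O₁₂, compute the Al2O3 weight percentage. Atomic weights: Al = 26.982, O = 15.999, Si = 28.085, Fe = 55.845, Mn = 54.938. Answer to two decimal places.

20.58 wt%

M((Mn₀.₈₄Fe₀.₁₆)₃Al₂Si₃O₁₂) = 495.456 g/mol; M(Al2O3) = 101.961 g/mol.
Moles Al2O3 per formula unit = 2 Al ÷ 2 = 1.0000.
Al2O3 fraction = (1.0000 × 101.961) / 495.456 = 101.961/495.456 = 0.2058.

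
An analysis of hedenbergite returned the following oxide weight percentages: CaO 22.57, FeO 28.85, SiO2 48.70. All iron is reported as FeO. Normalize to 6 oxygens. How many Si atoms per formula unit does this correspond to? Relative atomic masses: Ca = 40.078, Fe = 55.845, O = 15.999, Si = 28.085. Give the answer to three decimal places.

2.005 Si apfu

22.57 wt% CaO ÷ 56.077 g/mol = 0.40248 mol, giving 0.40248 Ca and 0.40248 O.
28.85 wt% FeO ÷ 71.844 g/mol = 0.40156 mol, giving 0.40156 Fe and 0.40156 O.
48.70 wt% SiO2 ÷ 60.083 g/mol = 0.81055 mol, giving 0.81055 Si and 1.62110 O.
Oxygen sums to 2.42514; scaling by 6/2.42514 = 2.47408 puts the formula on 6 O.
Si: 0.81055 × 2.47408 = 2.005 atoms per formula unit.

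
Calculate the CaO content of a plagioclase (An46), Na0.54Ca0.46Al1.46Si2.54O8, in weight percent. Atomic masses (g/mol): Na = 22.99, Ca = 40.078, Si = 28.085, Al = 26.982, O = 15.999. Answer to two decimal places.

9.57 wt%

M(Na0.54Ca0.46Al1.46Si2.54O8) = 269.572 g/mol; M(CaO) = 56.077 g/mol.
Moles CaO per formula unit = 0.46 Ca ÷ 1 = 0.4600.
CaO fraction = (0.4600 × 56.077) / 269.572 = 25.795/269.572 = 0.0957.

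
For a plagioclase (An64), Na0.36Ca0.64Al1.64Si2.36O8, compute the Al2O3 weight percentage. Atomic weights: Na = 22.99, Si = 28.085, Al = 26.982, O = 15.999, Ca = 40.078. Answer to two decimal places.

30.69 wt%

Formula mass = 272.449 g/mol.
1.64 Al → 0.8200 mol Al2O3 per formula unit; M(Al2O3) = 101.961, so Al2O3 mass = 83.608 g.
83.608/272.449 × 100 = 30.69 wt%.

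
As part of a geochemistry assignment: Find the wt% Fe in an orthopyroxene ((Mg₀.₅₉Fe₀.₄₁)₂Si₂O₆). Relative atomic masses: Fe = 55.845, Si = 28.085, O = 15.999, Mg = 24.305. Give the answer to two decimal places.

20.21 weight percent

Molar mass of (Mg₀.₅₉Fe₀.₄₁)₂Si₂O₆: 1.18×24.305 + 0.82×55.845 + 2×28.085 + 6×15.999 = 226.637 g/mol.
Mass of Fe per formula unit: 0.82 × 55.845 = 45.793 g.
Weight fraction Fe = 45.793 / 226.637 = 0.2021.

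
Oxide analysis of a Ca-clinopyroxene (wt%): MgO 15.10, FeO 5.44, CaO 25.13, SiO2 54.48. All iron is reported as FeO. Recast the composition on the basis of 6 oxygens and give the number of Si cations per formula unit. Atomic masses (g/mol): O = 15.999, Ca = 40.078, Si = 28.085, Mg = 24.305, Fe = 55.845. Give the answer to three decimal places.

MgO: 15.10/40.304 = 0.37465 mol → 0.37465 mol Mg, 0.37465 mol O.
FeO: 5.44/71.844 = 0.07572 mol → 0.07572 mol Fe, 0.07572 mol O.
CaO: 25.13/56.077 = 0.44813 mol → 0.44813 mol Ca, 0.44813 mol O.
SiO2: 54.48/60.083 = 0.90675 mol → 0.90675 mol Si, 1.81350 mol O.
Total oxygen = 2.71200 mol. Normalization factor = 6/2.71200 = 2.21239.
Si per 6 O = 0.90675 × 2.21239 = 2.006.

2.006 Si apfu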